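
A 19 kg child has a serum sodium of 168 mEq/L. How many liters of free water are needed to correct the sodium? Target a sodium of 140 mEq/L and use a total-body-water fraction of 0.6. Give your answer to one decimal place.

TBW = 0.6 · 19 = 11.4 L
Free water deficit = TBW · (Na/140 − 1)
= 11.4 · (168/140 − 1)
= 11.4 · 0.2
= 2.28 L

2.3 L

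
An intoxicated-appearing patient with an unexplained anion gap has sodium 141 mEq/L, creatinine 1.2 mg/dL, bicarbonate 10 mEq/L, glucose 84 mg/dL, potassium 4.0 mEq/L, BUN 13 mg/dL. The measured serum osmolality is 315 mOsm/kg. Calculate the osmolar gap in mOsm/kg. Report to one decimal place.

Calculated osmolality = 2·Na + glucose/18 + BUN/2.8
= 2·141 + 84/18 + 13/2.8
= 282 + 4.67 + 4.64
= 291.31 mOsm/kg ≈ 291.3 mOsm/kg
Osmolar gap = measured − calculated = 315 − 291.3 = 23.7 mOsm/kg

23.7 mOsm/kg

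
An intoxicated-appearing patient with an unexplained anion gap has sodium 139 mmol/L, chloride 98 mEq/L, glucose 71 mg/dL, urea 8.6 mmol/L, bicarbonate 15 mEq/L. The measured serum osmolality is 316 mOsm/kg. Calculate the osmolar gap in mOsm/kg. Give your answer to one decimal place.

Calculated osmolality = 2·Na + glucose/18 + urea
= 2·139 + 71/18 + 8.6
= 278 + 3.94 + 8.60
= 290.54 mOsm/kg ≈ 290.5 mOsm/kg
Osmolar gap = measured − calculated = 316 − 290.5 = 25.5 mOsm/kg

25.5 mOsm/kg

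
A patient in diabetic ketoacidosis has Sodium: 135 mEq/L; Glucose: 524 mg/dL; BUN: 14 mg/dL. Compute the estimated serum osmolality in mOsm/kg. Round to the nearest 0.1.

Calculated osmolality = 2·Na + glucose/18 + BUN/2.8
= 2·135 + 524/18 + 14/2.8
= 270 + 29.11 + 5
= 304.11 mOsm/kg

304.1 mOsm/kg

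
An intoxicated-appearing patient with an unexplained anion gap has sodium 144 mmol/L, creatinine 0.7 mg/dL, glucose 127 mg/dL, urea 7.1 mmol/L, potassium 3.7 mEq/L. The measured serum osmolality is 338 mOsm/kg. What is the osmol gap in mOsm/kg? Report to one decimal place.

Calculated osmolality = 2·Na + glucose/18 + urea
= 2·144 + 127/18 + 7.1
= 288 + 7.06 + 7.10
= 302.16 mOsm/kg ≈ 302.2 mOsm/kg
Osmolar gap = measured − calculated = 338 − 302.2 = 35.8 mOsm/kg

35.8 mOsm/kg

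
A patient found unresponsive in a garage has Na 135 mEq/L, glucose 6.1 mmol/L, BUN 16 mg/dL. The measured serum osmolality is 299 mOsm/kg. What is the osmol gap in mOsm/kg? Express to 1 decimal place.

17.2 mOsm/kg

Calculated osmolality = 2·Na + glucose + BUN/2.8
= 2·135 + 6.1 + 16/2.8
= 270 + 6.10 + 5.71
= 281.81 mOsm/kg ≈ 281.8 mOsm/kg
Osmolar gap = measured − calculated = 299 − 281.8 = 17.2 mOsm/kg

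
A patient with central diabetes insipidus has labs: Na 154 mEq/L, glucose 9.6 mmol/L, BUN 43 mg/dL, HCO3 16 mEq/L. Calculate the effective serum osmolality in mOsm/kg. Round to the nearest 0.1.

317.6 mOsm/kg

Effective osmolality excludes urea (freely permeant across cell membranes):
2·Na + glucose
= 2·154 + 9.6
= 308 + 9.6
= 317.6 mOsm/kg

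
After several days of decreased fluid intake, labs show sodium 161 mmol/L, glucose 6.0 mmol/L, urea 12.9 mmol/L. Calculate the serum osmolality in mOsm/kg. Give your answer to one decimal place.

Calculated osmolality = 2·Na + glucose + urea
= 2·161 + 6 + 12.9
= 322 + 6 + 12.90
= 340.9 mOsm/kg

340.9 mOsm/kg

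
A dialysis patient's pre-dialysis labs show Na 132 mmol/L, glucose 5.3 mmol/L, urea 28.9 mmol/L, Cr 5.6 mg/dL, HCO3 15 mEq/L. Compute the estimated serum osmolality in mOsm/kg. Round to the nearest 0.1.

298.2 mOsm/kg

Calculated osmolality = 2·Na + glucose + urea
= 2·132 + 5.3 + 28.9
= 264 + 5.30 + 28.90
= 298.2 mOsm/kg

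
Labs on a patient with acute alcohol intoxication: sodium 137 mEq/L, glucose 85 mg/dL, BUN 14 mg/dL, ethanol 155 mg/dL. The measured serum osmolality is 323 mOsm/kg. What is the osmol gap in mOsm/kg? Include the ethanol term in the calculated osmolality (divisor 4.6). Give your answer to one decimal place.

5.6 mOsm/kg

Calculated osmolality = 2·Na + glucose/18 + BUN/2.8 + ethanol/4.6
= 2·137 + 85/18 + 14/2.8 + 155/4.6
= 274 + 4.72 + 5 + 33.70
= 317.42 mOsm/kg ≈ 317.4 mOsm/kg
Osmolar gap = measured − calculated = 323 − 317.4 = 5.6 mOsm/kg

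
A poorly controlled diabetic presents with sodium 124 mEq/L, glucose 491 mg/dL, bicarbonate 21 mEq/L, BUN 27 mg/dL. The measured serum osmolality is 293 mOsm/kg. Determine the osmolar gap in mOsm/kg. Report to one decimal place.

Calculated osmolality = 2·Na + glucose/18 + BUN/2.8
= 2·124 + 491/18 + 27/2.8
= 248 + 27.28 + 9.64
= 284.92 mOsm/kg ≈ 284.9 mOsm/kg
Osmolar gap = measured − calculated = 293 − 284.9 = 8.1 mOsm/kg

8.1 mOsm/kg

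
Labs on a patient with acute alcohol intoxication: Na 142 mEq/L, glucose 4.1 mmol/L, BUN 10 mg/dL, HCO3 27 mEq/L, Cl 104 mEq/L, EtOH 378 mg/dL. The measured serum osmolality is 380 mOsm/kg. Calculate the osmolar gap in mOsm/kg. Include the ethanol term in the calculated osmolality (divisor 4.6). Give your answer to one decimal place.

Calculated osmolality = 2·Na + glucose + BUN/2.8 + ethanol/4.6
= 2·142 + 4.1 + 10/2.8 + 378/4.6
= 284 + 4.10 + 3.57 + 82.17
= 373.84 mOsm/kg ≈ 373.8 mOsm/kg
Osmolar gap = measured − calculated = 380 − 373.8 = 6.2 mOsm/kg

6.2 mOsm/kg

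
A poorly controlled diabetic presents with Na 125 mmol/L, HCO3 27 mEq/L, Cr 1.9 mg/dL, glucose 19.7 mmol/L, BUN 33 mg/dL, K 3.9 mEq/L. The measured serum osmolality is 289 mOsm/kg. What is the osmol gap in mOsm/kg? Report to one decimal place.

7.5 mOsm/kg

Calculated osmolality = 2·Na + glucose + BUN/2.8
= 2·125 + 19.7 + 33/2.8
= 250 + 19.70 + 11.79
= 281.49 mOsm/kg ≈ 281.5 mOsm/kg
Osmolar gap = measured − calculated = 289 − 281.5 = 7.5 mOsm/kg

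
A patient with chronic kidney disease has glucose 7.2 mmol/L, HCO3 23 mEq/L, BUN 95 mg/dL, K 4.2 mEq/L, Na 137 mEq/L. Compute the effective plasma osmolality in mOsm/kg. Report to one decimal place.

Effective osmolality excludes urea (freely permeant across cell membranes):
2·Na + glucose
= 2·137 + 7.2
= 274 + 7.2
= 281.2 mOsm/kg

281.2 mOsm/kg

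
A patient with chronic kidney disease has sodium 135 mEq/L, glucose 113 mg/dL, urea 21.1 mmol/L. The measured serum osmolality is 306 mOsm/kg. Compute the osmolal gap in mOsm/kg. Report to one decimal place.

Calculated osmolality = 2·Na + glucose/18 + urea
= 2·135 + 113/18 + 21.1
= 270 + 6.28 + 21.10
= 297.38 mOsm/kg ≈ 297.4 mOsm/kg
Osmolar gap = measured − calculated = 306 − 297.4 = 8.6 mOsm/kg

8.6 mOsm/kg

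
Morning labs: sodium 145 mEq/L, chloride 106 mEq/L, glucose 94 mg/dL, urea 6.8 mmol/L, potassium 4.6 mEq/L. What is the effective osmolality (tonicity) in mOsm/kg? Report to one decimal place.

295.2 mOsm/kg

Effective osmolality excludes urea (freely permeant across cell membranes):
2·Na + glucose/18
= 2·145 + 94/18
= 290 + 5.22
= 295.22 mOsm/kg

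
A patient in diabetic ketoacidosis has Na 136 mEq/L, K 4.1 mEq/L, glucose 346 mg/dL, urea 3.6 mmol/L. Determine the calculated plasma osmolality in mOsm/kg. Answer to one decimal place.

Calculated osmolality = 2·Na + glucose/18 + urea
= 2·136 + 346/18 + 3.6
= 272 + 19.22 + 3.60
= 294.82 mOsm/kg

294.8 mOsm/kg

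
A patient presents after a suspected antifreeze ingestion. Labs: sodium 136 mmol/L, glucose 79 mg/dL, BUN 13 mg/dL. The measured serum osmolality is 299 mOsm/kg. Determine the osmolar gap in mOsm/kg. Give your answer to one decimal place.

Calculated osmolality = 2·Na + glucose/18 + BUN/2.8
= 2·136 + 79/18 + 13/2.8
= 272 + 4.39 + 4.64
= 281.03 mOsm/kg ≈ 281.0 mOsm/kg
Osmolar gap = measured − calculated = 299 − 281.0 = 18.0 mOsm/kg

18.0 mOsm/kg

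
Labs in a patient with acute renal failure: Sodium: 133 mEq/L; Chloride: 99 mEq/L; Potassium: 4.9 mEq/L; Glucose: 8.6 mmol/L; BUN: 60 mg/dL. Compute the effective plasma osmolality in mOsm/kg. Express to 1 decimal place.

Effective osmolality excludes urea (freely permeant across cell membranes):
2·Na + glucose
= 2·133 + 8.6
= 266 + 8.6
= 274.6 mOsm/kg

274.6 mOsm/kg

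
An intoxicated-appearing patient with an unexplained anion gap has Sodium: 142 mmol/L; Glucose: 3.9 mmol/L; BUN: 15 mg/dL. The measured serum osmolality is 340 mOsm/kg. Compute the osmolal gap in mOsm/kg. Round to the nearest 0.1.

Calculated osmolality = 2·Na + glucose + BUN/2.8
= 2·142 + 3.9 + 15/2.8
= 284 + 3.90 + 5.36
= 293.26 mOsm/kg ≈ 293.3 mOsm/kg
Osmolar gap = measured − calculated = 340 − 293.3 = 46.7 mOsm/kg

46.7 mOsm/kg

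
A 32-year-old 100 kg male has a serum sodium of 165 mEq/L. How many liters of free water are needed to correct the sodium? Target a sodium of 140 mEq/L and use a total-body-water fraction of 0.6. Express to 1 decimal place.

10.7 L

TBW = 0.6 · 100 = 60 L
Free water deficit = TBW · (Na/140 − 1)
= 60 · (165/140 − 1)
= 60 · 0.1786
= 10.72 L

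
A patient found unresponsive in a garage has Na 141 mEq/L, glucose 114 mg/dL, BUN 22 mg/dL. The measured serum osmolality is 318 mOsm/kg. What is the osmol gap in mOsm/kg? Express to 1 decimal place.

21.8 mOsm/kg

Calculated osmolality = 2·Na + glucose/18 + BUN/2.8
= 2·141 + 114/18 + 22/2.8
= 282 + 6.33 + 7.86
= 296.19 mOsm/kg ≈ 296.2 mOsm/kg
Osmolar gap = measured − calculated = 318 − 296.2 = 21.8 mOsm/kg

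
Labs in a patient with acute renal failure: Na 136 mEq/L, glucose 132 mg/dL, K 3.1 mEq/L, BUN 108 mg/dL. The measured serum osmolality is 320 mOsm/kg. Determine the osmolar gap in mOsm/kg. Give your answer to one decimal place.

2.1 mOsm/kg

Calculated osmolality = 2·Na + glucose/18 + BUN/2.8
= 2·136 + 132/18 + 108/2.8
= 272 + 7.33 + 38.57
= 317.9 mOsm/kg ≈ 317.9 mOsm/kg
Osmolar gap = measured − calculated = 320 − 317.9 = 2.1 mOsm/kg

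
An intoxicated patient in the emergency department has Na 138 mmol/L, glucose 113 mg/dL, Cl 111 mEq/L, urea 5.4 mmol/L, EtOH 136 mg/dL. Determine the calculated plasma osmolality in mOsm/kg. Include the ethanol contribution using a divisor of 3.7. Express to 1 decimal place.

Calculated osmolality = 2·Na + glucose/18 + urea + ethanol/3.7
= 2·138 + 113/18 + 5.4 + 136/3.7
= 276 + 6.28 + 5.40 + 36.76
= 324.44 mOsm/kg

324.4 mOsm/kg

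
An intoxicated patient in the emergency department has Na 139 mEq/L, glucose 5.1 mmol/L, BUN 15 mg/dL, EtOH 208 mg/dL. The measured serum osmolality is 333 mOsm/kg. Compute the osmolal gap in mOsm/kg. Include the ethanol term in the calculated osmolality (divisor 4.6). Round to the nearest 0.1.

-0.7 mOsm/kg

Calculated osmolality = 2·Na + glucose + BUN/2.8 + ethanol/4.6
= 2·139 + 5.1 + 15/2.8 + 208/4.6
= 278 + 5.10 + 5.36 + 45.22
= 333.68 mOsm/kg ≈ 333.7 mOsm/kg
Osmolar gap = measured − calculated = 333 − 333.7 = -0.7 mOsm/kg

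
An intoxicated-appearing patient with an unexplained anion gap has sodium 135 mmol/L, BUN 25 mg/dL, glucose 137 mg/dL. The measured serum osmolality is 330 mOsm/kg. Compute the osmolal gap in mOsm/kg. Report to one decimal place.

43.5 mOsm/kg

Calculated osmolality = 2·Na + glucose/18 + BUN/2.8
= 2·135 + 137/18 + 25/2.8
= 270 + 7.61 + 8.93
= 286.54 mOsm/kg ≈ 286.5 mOsm/kg
Osmolar gap = measured − calculated = 330 − 286.5 = 43.5 mOsm/kg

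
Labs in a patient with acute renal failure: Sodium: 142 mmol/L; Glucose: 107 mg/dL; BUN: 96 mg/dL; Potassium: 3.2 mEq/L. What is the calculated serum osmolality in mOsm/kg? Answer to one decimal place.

Calculated osmolality = 2·Na + glucose/18 + BUN/2.8
= 2·142 + 107/18 + 96/2.8
= 284 + 5.94 + 34.29
= 324.23 mOsm/kg

324.2 mOsm/kg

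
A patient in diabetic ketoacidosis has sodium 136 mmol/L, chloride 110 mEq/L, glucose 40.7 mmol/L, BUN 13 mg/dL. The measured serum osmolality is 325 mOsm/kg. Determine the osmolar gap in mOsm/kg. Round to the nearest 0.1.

7.7 mOsm/kg

Calculated osmolality = 2·Na + glucose + BUN/2.8
= 2·136 + 40.7 + 13/2.8
= 272 + 40.70 + 4.64
= 317.34 mOsm/kg ≈ 317.3 mOsm/kg
Osmolar gap = measured − calculated = 325 − 317.3 = 7.7 mOsm/kg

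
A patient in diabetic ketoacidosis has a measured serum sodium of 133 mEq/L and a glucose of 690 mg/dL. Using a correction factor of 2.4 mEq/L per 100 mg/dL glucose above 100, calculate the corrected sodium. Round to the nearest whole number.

147 mEq/L

Corrected Na = measured Na + 2.4 · (glucose − 100)/100
= 133 + 2.4 · (690 − 100)/100
= 133 + 14.2
= 147.2 mEq/L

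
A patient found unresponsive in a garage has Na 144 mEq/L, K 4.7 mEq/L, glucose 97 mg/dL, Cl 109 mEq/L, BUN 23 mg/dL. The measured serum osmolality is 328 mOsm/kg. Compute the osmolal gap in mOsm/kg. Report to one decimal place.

Calculated osmolality = 2·Na + glucose/18 + BUN/2.8
= 2·144 + 97/18 + 23/2.8
= 288 + 5.39 + 8.21
= 301.6 mOsm/kg ≈ 301.6 mOsm/kg
Osmolar gap = measured − calculated = 328 − 301.6 = 26.4 mOsm/kg

26.4 mOsm/kg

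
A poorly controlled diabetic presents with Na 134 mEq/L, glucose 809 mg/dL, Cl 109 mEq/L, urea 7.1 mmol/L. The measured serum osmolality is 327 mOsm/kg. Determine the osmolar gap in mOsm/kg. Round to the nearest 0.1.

7.0 mOsm/kg

Calculated osmolality = 2·Na + glucose/18 + urea
= 2·134 + 809/18 + 7.1
= 268 + 44.94 + 7.10
= 320.04 mOsm/kg ≈ 320.0 mOsm/kg
Osmolar gap = measured − calculated = 327 − 320.0 = 7.0 mOsm/kg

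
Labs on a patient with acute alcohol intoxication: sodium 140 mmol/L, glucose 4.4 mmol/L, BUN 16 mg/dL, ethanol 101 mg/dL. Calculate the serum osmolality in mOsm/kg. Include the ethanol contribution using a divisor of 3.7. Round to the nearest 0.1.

Calculated osmolality = 2·Na + glucose + BUN/2.8 + ethanol/3.7
= 2·140 + 4.4 + 16/2.8 + 101/3.7
= 280 + 4.40 + 5.71 + 27.30
= 317.41 mOsm/kg

317.4 mOsm/kg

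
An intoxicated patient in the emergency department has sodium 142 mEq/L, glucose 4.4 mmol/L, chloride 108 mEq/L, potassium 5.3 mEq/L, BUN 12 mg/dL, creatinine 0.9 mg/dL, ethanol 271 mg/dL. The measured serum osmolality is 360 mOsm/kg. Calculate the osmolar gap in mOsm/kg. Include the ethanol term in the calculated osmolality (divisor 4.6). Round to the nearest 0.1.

Calculated osmolality = 2·Na + glucose + BUN/2.8 + ethanol/4.6
= 2·142 + 4.4 + 12/2.8 + 271/4.6
= 284 + 4.40 + 4.29 + 58.91
= 351.6 mOsm/kg ≈ 351.6 mOsm/kg
Osmolar gap = measured − calculated = 360 − 351.6 = 8.4 mOsm/kg

8.4 mOsm/kg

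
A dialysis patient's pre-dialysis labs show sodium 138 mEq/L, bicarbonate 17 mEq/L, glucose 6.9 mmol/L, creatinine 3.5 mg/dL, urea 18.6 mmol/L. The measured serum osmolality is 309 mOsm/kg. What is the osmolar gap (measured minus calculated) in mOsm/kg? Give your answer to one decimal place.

Calculated osmolality = 2·Na + glucose + urea
= 2·138 + 6.9 + 18.6
= 276 + 6.90 + 18.60
= 301.5 mOsm/kg ≈ 301.5 mOsm/kg
Osmolar gap = measured − calculated = 309 − 301.5 = 7.5 mOsm/kg

7.5 mOsm/kg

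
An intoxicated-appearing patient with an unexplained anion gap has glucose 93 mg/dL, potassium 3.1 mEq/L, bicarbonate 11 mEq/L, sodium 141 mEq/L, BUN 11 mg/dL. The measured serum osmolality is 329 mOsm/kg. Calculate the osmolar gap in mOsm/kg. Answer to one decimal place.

Calculated osmolality = 2·Na + glucose/18 + BUN/2.8
= 2·141 + 93/18 + 11/2.8
= 282 + 5.17 + 3.93
= 291.1 mOsm/kg ≈ 291.1 mOsm/kg
Osmolar gap = measured − calculated = 329 − 291.1 = 37.9 mOsm/kg

37.9 mOsm/kg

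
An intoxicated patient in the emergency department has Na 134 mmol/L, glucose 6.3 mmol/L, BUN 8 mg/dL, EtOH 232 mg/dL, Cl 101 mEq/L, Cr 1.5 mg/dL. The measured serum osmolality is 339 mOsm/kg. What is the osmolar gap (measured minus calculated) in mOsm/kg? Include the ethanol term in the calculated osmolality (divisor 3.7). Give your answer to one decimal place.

Calculated osmolality = 2·Na + glucose + BUN/2.8 + ethanol/3.7
= 2·134 + 6.3 + 8/2.8 + 232/3.7
= 268 + 6.30 + 2.86 + 62.70
= 339.86 mOsm/kg ≈ 339.9 mOsm/kg
Osmolar gap = measured − calculated = 339 − 339.9 = -0.9 mOsm/kg

-0.9 mOsm/kg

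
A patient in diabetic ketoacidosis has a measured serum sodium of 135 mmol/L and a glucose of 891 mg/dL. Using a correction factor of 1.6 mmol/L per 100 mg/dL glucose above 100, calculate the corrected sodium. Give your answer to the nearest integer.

Corrected Na = measured Na + 1.6 · (glucose − 100)/100
= 135 + 1.6 · (891 − 100)/100
= 135 + 12.7
= 147.7 mmol/L

148 mmol/L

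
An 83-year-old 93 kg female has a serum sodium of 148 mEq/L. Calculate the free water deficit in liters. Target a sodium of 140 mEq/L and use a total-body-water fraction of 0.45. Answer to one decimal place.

2.4 L

TBW = 0.45 · 93 = 41.85 L
Free water deficit = TBW · (Na/140 − 1)
= 41.85 · (148/140 − 1)
= 41.85 · 0.0571
= 2.39 L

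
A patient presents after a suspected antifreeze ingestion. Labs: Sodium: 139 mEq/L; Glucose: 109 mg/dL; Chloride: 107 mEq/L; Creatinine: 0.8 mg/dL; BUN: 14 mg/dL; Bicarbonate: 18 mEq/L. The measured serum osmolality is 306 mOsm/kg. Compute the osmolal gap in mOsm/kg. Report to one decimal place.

Calculated osmolality = 2·Na + glucose/18 + BUN/2.8
= 2·139 + 109/18 + 14/2.8
= 278 + 6.06 + 5
= 289.06 mOsm/kg ≈ 289.1 mOsm/kg
Osmolar gap = measured − calculated = 306 − 289.1 = 16.9 mOsm/kg

16.9 mOsm/kg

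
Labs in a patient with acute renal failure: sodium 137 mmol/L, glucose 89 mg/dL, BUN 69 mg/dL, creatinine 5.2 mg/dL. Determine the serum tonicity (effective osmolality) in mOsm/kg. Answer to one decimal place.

278.9 mOsm/kg

Effective osmolality excludes urea (freely permeant across cell membranes):
2·Na + glucose/18
= 2·137 + 89/18
= 274 + 4.94
= 278.94 mOsm/kg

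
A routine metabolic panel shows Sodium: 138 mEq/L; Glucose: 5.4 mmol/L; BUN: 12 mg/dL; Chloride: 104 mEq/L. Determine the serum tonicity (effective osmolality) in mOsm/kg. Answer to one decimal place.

281.4 mOsm/kg

Effective osmolality excludes urea (freely permeant across cell membranes):
2·Na + glucose
= 2·138 + 5.4
= 276 + 5.4
= 281.4 mOsm/kg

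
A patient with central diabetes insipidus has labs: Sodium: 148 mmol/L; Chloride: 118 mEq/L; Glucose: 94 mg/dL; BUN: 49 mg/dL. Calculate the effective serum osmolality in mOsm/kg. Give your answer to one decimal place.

Effective osmolality excludes urea (freely permeant across cell membranes):
2·Na + glucose/18
= 2·148 + 94/18
= 296 + 5.22
= 301.22 mOsm/kg

301.2 mOsm/kg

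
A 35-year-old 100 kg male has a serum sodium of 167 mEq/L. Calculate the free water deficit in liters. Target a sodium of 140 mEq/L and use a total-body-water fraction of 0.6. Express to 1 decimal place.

TBW = 0.6 · 100 = 60 L
Free water deficit = TBW · (Na/140 − 1)
= 60 · (167/140 − 1)
= 60 · 0.1929
= 11.57 L

11.6 L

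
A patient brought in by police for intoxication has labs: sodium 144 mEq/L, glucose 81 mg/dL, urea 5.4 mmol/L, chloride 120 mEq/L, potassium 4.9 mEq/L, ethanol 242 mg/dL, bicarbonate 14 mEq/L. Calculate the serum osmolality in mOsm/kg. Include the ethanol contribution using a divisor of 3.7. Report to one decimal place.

363.3 mOsm/kg

Calculated osmolality = 2·Na + glucose/18 + urea + ethanol/3.7
= 2·144 + 81/18 + 5.4 + 242/3.7
= 288 + 4.50 + 5.40 + 65.41
= 363.31 mOsm/kg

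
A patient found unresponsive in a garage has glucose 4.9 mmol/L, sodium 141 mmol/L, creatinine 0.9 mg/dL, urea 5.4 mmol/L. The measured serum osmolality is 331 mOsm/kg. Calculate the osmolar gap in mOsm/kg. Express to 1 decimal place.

Calculated osmolality = 2·Na + glucose + urea
= 2·141 + 4.9 + 5.4
= 282 + 4.90 + 5.40
= 292.3 mOsm/kg ≈ 292.3 mOsm/kg
Osmolar gap = measured − calculated = 331 − 292.3 = 38.7 mOsm/kg

38.7 mOsm/kg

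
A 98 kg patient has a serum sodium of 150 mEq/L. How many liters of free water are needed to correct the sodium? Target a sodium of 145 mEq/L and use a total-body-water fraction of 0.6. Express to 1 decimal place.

TBW = 0.6 · 98 = 58.8 L
Free water deficit = TBW · (Na/145 − 1)
= 58.8 · (150/145 − 1)
= 58.8 · 0.0345
= 2.03 L

2.0 L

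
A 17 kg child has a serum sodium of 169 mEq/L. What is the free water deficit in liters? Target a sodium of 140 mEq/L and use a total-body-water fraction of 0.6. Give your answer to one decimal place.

TBW = 0.6 · 17 = 10.2 L
Free water deficit = TBW · (Na/140 − 1)
= 10.2 · (169/140 − 1)
= 10.2 · 0.2071
= 2.11 L

2.1 L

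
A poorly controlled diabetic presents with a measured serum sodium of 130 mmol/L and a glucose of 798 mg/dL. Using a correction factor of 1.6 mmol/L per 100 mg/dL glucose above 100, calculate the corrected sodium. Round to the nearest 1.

Corrected Na = measured Na + 1.6 · (glucose − 100)/100
= 130 + 1.6 · (798 − 100)/100
= 130 + 11.2
= 141.2 mmol/L

141 mmol/L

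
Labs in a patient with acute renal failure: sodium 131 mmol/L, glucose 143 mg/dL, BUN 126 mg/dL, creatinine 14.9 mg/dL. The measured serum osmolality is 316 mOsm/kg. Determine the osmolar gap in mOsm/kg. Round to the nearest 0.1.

Calculated osmolality = 2·Na + glucose/18 + BUN/2.8
= 2·131 + 143/18 + 126/2.8
= 262 + 7.94 + 45
= 314.94 mOsm/kg ≈ 314.9 mOsm/kg
Osmolar gap = measured − calculated = 316 − 314.9 = 1.1 mOsm/kg

1.1 mOsm/kg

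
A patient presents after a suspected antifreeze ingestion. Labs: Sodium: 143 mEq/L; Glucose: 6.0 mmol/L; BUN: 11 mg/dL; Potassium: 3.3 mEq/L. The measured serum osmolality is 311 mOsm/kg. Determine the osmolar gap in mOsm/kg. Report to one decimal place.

Calculated osmolality = 2·Na + glucose + BUN/2.8
= 2·143 + 6 + 11/2.8
= 286 + 6 + 3.93
= 295.93 mOsm/kg ≈ 295.9 mOsm/kg
Osmolar gap = measured − calculated = 311 − 295.9 = 15.1 mOsm/kg

15.1 mOsm/kg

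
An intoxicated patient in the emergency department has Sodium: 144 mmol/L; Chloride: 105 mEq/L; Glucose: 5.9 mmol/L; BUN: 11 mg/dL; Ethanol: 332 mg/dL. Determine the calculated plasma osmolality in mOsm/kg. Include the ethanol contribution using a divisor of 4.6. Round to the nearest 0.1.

Calculated osmolality = 2·Na + glucose + BUN/2.8 + ethanol/4.6
= 2·144 + 5.9 + 11/2.8 + 332/4.6
= 288 + 5.90 + 3.93 + 72.17
= 370 mOsm/kg

370.0 mOsm/kg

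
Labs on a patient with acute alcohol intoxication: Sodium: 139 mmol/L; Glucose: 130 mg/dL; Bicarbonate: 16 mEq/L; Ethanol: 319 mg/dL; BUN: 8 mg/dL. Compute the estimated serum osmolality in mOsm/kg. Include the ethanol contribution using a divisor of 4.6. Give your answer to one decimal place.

Calculated osmolality = 2·Na + glucose/18 + BUN/2.8 + ethanol/4.6
= 2·139 + 130/18 + 8/2.8 + 319/4.6
= 278 + 7.22 + 2.86 + 69.35
= 357.43 mOsm/kg

357.4 mOsm/kg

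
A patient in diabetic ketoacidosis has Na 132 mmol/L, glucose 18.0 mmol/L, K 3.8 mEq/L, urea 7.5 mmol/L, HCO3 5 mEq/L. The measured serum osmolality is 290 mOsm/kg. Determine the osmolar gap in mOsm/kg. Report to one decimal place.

Calculated osmolality = 2·Na + glucose + urea
= 2·132 + 18 + 7.5
= 264 + 18 + 7.50
= 289.5 mOsm/kg ≈ 289.5 mOsm/kg
Osmolar gap = measured − calculated = 290 − 289.5 = 0.5 mOsm/kg

0.5 mOsm/kg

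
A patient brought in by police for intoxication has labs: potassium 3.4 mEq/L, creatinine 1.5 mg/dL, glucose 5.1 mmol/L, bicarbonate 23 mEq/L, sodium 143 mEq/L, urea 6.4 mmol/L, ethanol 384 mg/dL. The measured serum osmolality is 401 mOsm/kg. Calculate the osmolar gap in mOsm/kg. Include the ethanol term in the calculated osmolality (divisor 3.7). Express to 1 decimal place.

Calculated osmolality = 2·Na + glucose + urea + ethanol/3.7
= 2·143 + 5.1 + 6.4 + 384/3.7
= 286 + 5.10 + 6.40 + 103.78
= 401.28 mOsm/kg ≈ 401.3 mOsm/kg
Osmolar gap = measured − calculated = 401 − 401.3 = -0.3 mOsm/kg

-0.3 mOsm/kg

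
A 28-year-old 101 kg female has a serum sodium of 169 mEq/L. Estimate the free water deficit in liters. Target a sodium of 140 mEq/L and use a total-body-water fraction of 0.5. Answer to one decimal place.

10.5 L

TBW = 0.5 · 101 = 50.5 L
Free water deficit = TBW · (Na/140 − 1)
= 50.5 · (169/140 − 1)
= 50.5 · 0.2071
= 10.46 L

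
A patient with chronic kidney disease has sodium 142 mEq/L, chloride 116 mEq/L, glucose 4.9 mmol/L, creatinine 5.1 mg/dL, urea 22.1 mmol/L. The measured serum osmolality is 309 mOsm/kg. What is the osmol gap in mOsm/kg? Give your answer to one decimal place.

-2.0 mOsm/kg

Calculated osmolality = 2·Na + glucose + urea
= 2·142 + 4.9 + 22.1
= 284 + 4.90 + 22.10
= 311 mOsm/kg ≈ 311.0 mOsm/kg
Osmolar gap = measured − calculated = 309 − 311.0 = -2.0 mOsm/kg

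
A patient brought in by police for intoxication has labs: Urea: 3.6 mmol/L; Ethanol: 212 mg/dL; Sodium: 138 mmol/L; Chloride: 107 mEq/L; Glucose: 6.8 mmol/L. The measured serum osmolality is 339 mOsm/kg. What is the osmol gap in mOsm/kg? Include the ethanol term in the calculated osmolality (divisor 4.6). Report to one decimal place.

6.5 mOsm/kg

Calculated osmolality = 2·Na + glucose + urea + ethanol/4.6
= 2·138 + 6.8 + 3.6 + 212/4.6
= 276 + 6.80 + 3.60 + 46.09
= 332.49 mOsm/kg ≈ 332.5 mOsm/kg
Osmolar gap = measured − calculated = 339 − 332.5 = 6.5 mOsm/kg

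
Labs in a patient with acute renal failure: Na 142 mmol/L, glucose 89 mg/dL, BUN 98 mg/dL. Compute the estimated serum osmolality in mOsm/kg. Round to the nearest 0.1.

Calculated osmolality = 2·Na + glucose/18 + BUN/2.8
= 2·142 + 89/18 + 98/2.8
= 284 + 4.94 + 35
= 323.94 mOsm/kg

323.9 mOsm/kg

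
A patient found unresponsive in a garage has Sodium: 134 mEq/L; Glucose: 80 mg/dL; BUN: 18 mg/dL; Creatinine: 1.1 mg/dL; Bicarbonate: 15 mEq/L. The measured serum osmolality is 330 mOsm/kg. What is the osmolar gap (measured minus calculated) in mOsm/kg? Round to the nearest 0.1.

Calculated osmolality = 2·Na + glucose/18 + BUN/2.8
= 2·134 + 80/18 + 18/2.8
= 268 + 4.44 + 6.43
= 278.87 mOsm/kg ≈ 278.9 mOsm/kg
Osmolar gap = measured − calculated = 330 − 278.9 = 51.1 mOsm/kg

51.1 mOsm/kg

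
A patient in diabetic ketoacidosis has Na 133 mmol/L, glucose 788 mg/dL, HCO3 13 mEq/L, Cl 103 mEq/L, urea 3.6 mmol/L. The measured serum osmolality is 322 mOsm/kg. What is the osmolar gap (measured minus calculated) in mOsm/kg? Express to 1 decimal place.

Calculated osmolality = 2·Na + glucose/18 + urea
= 2·133 + 788/18 + 3.6
= 266 + 43.78 + 3.60
= 313.38 mOsm/kg ≈ 313.4 mOsm/kg
Osmolar gap = measured − calculated = 322 − 313.4 = 8.6 mOsm/kg

8.6 mOsm/kg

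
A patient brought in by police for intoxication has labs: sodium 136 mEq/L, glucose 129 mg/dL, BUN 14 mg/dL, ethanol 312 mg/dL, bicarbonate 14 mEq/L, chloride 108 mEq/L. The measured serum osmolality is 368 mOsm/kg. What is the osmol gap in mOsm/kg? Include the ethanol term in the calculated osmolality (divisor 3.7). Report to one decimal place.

Calculated osmolality = 2·Na + glucose/18 + BUN/2.8 + ethanol/3.7
= 2·136 + 129/18 + 14/2.8 + 312/3.7
= 272 + 7.17 + 5 + 84.32
= 368.49 mOsm/kg ≈ 368.5 mOsm/kg
Osmolar gap = measured − calculated = 368 − 368.5 = -0.5 mOsm/kg

-0.5 mOsm/kg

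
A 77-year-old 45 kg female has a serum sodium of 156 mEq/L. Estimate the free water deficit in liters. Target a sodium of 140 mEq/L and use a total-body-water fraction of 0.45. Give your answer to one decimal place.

TBW = 0.45 · 45 = 20.25 L
Free water deficit = TBW · (Na/140 − 1)
= 20.25 · (156/140 − 1)
= 20.25 · 0.1143
= 2.31 L

2.3 L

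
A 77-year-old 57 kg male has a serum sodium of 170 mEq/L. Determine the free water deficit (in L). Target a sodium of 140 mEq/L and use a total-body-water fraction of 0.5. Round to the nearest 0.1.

TBW = 0.5 · 57 = 28.5 L
Free water deficit = TBW · (Na/140 − 1)
= 28.5 · (170/140 − 1)
= 28.5 · 0.2143
= 6.11 L

6.1 L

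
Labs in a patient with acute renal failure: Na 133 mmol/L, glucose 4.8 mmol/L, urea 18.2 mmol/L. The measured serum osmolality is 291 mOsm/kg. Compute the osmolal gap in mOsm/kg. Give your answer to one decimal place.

Calculated osmolality = 2·Na + glucose + urea
= 2·133 + 4.8 + 18.2
= 266 + 4.80 + 18.20
= 289 mOsm/kg ≈ 289.0 mOsm/kg
Osmolar gap = measured − calculated = 291 − 289.0 = 2.0 mOsm/kg

2.0 mOsm/kg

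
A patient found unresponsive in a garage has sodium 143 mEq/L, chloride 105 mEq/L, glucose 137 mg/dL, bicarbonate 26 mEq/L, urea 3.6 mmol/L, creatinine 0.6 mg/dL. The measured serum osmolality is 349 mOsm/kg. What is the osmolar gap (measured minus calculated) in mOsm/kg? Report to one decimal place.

Calculated osmolality = 2·Na + glucose/18 + urea
= 2·143 + 137/18 + 3.6
= 286 + 7.61 + 3.60
= 297.21 mOsm/kg ≈ 297.2 mOsm/kg
Osmolar gap = measured − calculated = 349 − 297.2 = 51.8 mOsm/kg

51.8 mOsm/kg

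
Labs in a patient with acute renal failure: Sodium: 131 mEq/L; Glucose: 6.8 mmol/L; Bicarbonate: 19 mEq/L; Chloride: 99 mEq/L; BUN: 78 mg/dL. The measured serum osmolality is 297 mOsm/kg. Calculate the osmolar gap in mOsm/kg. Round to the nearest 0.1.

Calculated osmolality = 2·Na + glucose + BUN/2.8
= 2·131 + 6.8 + 78/2.8
= 262 + 6.80 + 27.86
= 296.66 mOsm/kg ≈ 296.7 mOsm/kg
Osmolar gap = measured − calculated = 297 − 296.7 = 0.3 mOsm/kg

0.3 mOsm/kg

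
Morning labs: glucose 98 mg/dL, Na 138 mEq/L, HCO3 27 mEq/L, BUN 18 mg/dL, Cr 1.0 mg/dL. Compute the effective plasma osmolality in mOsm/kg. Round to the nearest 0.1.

281.4 mOsm/kg

Effective osmolality excludes urea (freely permeant across cell membranes):
2·Na + glucose/18
= 2·138 + 98/18
= 276 + 5.44
= 281.44 mOsm/kg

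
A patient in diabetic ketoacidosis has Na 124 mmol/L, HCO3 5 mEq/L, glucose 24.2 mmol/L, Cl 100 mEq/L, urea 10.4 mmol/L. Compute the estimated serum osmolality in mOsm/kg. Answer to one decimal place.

Calculated osmolality = 2·Na + glucose + urea
= 2·124 + 24.2 + 10.4
= 248 + 24.20 + 10.40
= 282.6 mOsm/kg

282.6 mOsm/kg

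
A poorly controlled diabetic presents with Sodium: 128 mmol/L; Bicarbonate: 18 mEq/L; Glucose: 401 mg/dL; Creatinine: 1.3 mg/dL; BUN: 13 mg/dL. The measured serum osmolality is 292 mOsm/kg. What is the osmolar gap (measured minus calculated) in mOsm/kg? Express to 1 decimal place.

9.1 mOsm/kg

Calculated osmolality = 2·Na + glucose/18 + BUN/2.8
= 2·128 + 401/18 + 13/2.8
= 256 + 22.28 + 4.64
= 282.92 mOsm/kg ≈ 282.9 mOsm/kg
Osmolar gap = measured − calculated = 292 − 282.9 = 9.1 mOsm/kg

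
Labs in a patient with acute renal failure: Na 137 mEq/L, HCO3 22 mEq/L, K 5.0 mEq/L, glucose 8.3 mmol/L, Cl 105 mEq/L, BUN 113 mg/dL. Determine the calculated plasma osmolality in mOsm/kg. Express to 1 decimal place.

Calculated osmolality = 2·Na + glucose + BUN/2.8
= 2·137 + 8.3 + 113/2.8
= 274 + 8.30 + 40.36
= 322.66 mOsm/kg

322.7 mOsm/kg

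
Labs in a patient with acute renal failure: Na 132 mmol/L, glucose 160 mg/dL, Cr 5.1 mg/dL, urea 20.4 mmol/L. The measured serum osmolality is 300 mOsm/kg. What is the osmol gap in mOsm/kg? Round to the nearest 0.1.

Calculated osmolality = 2·Na + glucose/18 + urea
= 2·132 + 160/18 + 20.4
= 264 + 8.89 + 20.40
= 293.29 mOsm/kg ≈ 293.3 mOsm/kg
Osmolar gap = measured − calculated = 300 − 293.3 = 6.7 mOsm/kg

6.7 mOsm/kg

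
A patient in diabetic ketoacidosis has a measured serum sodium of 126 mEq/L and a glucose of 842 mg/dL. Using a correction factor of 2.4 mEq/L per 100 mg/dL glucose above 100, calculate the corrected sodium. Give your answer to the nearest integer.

Corrected Na = measured Na + 2.4 · (glucose − 100)/100
= 126 + 2.4 · (842 − 100)/100
= 126 + 17.8
= 143.8 mEq/L

144 mEq/L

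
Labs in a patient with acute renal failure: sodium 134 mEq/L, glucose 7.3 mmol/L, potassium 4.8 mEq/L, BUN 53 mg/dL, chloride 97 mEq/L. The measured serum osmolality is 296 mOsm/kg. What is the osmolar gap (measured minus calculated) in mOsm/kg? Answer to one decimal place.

1.8 mOsm/kg

Calculated osmolality = 2·Na + glucose + BUN/2.8
= 2·134 + 7.3 + 53/2.8
= 268 + 7.30 + 18.93
= 294.23 mOsm/kg ≈ 294.2 mOsm/kg
Osmolar gap = measured − calculated = 296 − 294.2 = 1.8 mOsm/kg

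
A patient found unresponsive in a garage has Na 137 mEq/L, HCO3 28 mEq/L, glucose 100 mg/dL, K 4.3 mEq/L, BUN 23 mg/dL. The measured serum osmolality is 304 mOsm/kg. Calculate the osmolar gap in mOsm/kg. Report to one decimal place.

16.2 mOsm/kg

Calculated osmolality = 2·Na + glucose/18 + BUN/2.8
= 2·137 + 100/18 + 23/2.8
= 274 + 5.56 + 8.21
= 287.77 mOsm/kg ≈ 287.8 mOsm/kg
Osmolar gap = measured − calculated = 304 − 287.8 = 16.2 mOsm/kg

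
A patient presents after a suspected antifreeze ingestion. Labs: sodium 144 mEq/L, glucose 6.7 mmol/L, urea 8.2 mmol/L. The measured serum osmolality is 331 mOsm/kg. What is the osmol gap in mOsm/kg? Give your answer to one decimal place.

Calculated osmolality = 2·Na + glucose + urea
= 2·144 + 6.7 + 8.2
= 288 + 6.70 + 8.20
= 302.9 mOsm/kg ≈ 302.9 mOsm/kg
Osmolar gap = measured − calculated = 331 − 302.9 = 28.1 mOsm/kg

28.1 mOsm/kg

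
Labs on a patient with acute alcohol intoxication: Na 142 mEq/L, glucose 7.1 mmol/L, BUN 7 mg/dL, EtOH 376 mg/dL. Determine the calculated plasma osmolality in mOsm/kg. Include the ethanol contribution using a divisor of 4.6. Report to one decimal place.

Calculated osmolality = 2·Na + glucose + BUN/2.8 + ethanol/4.6
= 2·142 + 7.1 + 7/2.8 + 376/4.6
= 284 + 7.10 + 2.50 + 81.74
= 375.34 mOsm/kg

375.3 mOsm/kg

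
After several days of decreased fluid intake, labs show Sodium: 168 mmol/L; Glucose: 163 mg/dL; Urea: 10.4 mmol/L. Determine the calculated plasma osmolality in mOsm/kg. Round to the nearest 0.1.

Calculated osmolality = 2·Na + glucose/18 + urea
= 2·168 + 163/18 + 10.4
= 336 + 9.06 + 10.40
= 355.46 mOsm/kg

355.5 mOsm/kg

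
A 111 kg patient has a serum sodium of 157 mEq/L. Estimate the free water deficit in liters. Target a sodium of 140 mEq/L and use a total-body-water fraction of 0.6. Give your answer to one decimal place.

TBW = 0.6 · 111 = 66.6 L
Free water deficit = TBW · (Na/140 − 1)
= 66.6 · (157/140 − 1)
= 66.6 · 0.1214
= 8.09 L

8.1 L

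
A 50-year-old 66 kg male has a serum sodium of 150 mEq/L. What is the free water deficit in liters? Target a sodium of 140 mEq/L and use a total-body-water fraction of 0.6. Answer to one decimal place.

TBW = 0.6 · 66 = 39.6 L
Free water deficit = TBW · (Na/140 − 1)
= 39.6 · (150/140 − 1)
= 39.6 · 0.0714
= 2.83 L

2.8 L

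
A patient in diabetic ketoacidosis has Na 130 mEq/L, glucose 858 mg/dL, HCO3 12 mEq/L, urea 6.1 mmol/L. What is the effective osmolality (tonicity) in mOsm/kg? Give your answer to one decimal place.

Effective osmolality excludes urea (freely permeant across cell membranes):
2·Na + glucose/18
= 2·130 + 858/18
= 260 + 47.67
= 307.67 mOsm/kg

307.7 mOsm/kg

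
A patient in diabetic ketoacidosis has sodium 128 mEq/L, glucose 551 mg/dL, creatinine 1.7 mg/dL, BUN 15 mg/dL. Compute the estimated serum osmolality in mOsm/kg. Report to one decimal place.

292.0 mOsm/kg

Calculated osmolality = 2·Na + glucose/18 + BUN/2.8
= 2·128 + 551/18 + 15/2.8
= 256 + 30.61 + 5.36
= 291.97 mOsm/kg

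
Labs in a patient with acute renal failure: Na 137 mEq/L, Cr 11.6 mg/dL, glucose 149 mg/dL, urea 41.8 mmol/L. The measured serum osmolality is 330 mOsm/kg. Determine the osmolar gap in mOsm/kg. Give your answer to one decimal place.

Calculated osmolality = 2·Na + glucose/18 + urea
= 2·137 + 149/18 + 41.8
= 274 + 8.28 + 41.80
= 324.08 mOsm/kg ≈ 324.1 mOsm/kg
Osmolar gap = measured − calculated = 330 − 324.1 = 5.9 mOsm/kg

5.9 mOsm/kg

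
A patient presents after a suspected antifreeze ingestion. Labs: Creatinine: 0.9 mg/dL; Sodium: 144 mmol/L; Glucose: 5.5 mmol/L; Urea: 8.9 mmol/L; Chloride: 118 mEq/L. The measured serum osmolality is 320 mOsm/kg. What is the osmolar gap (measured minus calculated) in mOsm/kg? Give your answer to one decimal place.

17.6 mOsm/kg

Calculated osmolality = 2·Na + glucose + urea
= 2·144 + 5.5 + 8.9
= 288 + 5.50 + 8.90
= 302.4 mOsm/kg ≈ 302.4 mOsm/kg
Osmolar gap = measured − calculated = 320 − 302.4 = 17.6 mOsm/kg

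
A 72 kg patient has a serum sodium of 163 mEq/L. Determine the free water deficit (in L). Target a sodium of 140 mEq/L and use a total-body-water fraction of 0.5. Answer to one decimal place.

5.9 L

TBW = 0.5 · 72 = 36 L
Free water deficit = TBW · (Na/140 − 1)
= 36 · (163/140 − 1)
= 36 · 0.1643
= 5.91 L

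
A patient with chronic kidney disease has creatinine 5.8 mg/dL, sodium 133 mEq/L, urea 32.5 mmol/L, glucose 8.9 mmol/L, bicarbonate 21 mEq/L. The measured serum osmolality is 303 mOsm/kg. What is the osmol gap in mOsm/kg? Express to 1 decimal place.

Calculated osmolality = 2·Na + glucose + urea
= 2·133 + 8.9 + 32.5
= 266 + 8.90 + 32.50
= 307.4 mOsm/kg ≈ 307.4 mOsm/kg
Osmolar gap = measured − calculated = 303 − 307.4 = -4.4 mOsm/kg

-4.4 mOsm/kg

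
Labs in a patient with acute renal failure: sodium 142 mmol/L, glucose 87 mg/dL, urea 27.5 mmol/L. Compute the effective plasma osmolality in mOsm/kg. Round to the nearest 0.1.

Effective osmolality excludes urea (freely permeant across cell membranes):
2·Na + glucose/18
= 2·142 + 87/18
= 284 + 4.83
= 288.83 mOsm/kg

288.8 mOsm/kg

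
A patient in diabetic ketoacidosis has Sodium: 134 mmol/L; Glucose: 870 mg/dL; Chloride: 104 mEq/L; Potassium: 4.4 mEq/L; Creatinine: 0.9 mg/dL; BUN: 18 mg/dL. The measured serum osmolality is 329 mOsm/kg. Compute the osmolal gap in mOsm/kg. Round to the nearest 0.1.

6.2 mOsm/kg

Calculated osmolality = 2·Na + glucose/18 + BUN/2.8
= 2·134 + 870/18 + 18/2.8
= 268 + 48.33 + 6.43
= 322.76 mOsm/kg ≈ 322.8 mOsm/kg
Osmolar gap = measured − calculated = 329 − 322.8 = 6.2 mOsm/kg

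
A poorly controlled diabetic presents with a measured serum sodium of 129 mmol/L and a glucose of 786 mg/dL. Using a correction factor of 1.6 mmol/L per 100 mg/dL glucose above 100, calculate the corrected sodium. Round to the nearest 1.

140 mmol/L

Corrected Na = measured Na + 1.6 · (glucose − 100)/100
= 129 + 1.6 · (786 − 100)/100
= 129 + 11
= 140 mmol/L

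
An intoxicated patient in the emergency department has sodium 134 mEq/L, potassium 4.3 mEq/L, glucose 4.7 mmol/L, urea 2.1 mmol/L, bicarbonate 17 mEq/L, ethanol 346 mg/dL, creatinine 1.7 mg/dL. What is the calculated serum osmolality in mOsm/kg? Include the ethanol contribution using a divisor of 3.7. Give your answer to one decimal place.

368.3 mOsm/kg

Calculated osmolality = 2·Na + glucose + urea + ethanol/3.7
= 2·134 + 4.7 + 2.1 + 346/3.7
= 268 + 4.70 + 2.10 + 93.51
= 368.31 mOsm/kg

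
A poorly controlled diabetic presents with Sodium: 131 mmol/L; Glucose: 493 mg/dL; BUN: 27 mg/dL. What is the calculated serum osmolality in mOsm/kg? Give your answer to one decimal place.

299.0 mOsm/kg

Calculated osmolality = 2·Na + glucose/18 + BUN/2.8
= 2·131 + 493/18 + 27/2.8
= 262 + 27.39 + 9.64
= 299.03 mOsm/kg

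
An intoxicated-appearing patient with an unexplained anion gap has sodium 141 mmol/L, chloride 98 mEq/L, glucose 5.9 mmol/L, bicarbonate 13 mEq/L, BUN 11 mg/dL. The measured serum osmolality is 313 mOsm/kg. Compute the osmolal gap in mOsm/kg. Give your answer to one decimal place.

21.2 mOsm/kg

Calculated osmolality = 2·Na + glucose + BUN/2.8
= 2·141 + 5.9 + 11/2.8
= 282 + 5.90 + 3.93
= 291.83 mOsm/kg ≈ 291.8 mOsm/kg
Osmolar gap = measured − calculated = 313 − 291.8 = 21.2 mOsm/kg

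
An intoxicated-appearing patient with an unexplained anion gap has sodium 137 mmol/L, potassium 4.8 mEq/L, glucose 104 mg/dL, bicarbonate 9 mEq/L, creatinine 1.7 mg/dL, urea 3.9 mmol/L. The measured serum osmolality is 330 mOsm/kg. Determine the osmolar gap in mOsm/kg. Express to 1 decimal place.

Calculated osmolality = 2·Na + glucose/18 + urea
= 2·137 + 104/18 + 3.9
= 274 + 5.78 + 3.90
= 283.68 mOsm/kg ≈ 283.7 mOsm/kg
Osmolar gap = measured − calculated = 330 − 283.7 = 46.3 mOsm/kg

46.3 mOsm/kg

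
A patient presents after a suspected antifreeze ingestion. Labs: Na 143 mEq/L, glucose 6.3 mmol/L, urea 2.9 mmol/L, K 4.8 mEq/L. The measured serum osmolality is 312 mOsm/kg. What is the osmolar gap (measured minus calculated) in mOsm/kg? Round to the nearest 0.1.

16.8 mOsm/kg

Calculated osmolality = 2·Na + glucose + urea
= 2·143 + 6.3 + 2.9
= 286 + 6.30 + 2.90
= 295.2 mOsm/kg ≈ 295.2 mOsm/kg
Osmolar gap = measured − calculated = 312 − 295.2 = 16.8 mOsm/kg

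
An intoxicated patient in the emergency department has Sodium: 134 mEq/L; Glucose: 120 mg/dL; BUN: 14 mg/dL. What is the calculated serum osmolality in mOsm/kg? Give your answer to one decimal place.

Calculated osmolality = 2·Na + glucose/18 + BUN/2.8
= 2·134 + 120/18 + 14/2.8
= 268 + 6.67 + 5
= 279.67 mOsm/kg

279.7 mOsm/kg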